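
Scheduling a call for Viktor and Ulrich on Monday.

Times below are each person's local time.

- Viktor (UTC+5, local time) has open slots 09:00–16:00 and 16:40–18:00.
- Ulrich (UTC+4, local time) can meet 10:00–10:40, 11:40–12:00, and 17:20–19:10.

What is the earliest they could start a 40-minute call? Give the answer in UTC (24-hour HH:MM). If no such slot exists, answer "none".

06:00

Viktor → UTC: 04:00–11:00, 11:40–13:00.
Ulrich → UTC: 06:00–06:40, 07:40–08:00, 13:20–15:10.
Viktor ∩ Ulrich: 06:00–06:40, 07:40–08:00.
Windows ≥ 40 min: 06:00–06:40.
Earliest such window starts at 06:00.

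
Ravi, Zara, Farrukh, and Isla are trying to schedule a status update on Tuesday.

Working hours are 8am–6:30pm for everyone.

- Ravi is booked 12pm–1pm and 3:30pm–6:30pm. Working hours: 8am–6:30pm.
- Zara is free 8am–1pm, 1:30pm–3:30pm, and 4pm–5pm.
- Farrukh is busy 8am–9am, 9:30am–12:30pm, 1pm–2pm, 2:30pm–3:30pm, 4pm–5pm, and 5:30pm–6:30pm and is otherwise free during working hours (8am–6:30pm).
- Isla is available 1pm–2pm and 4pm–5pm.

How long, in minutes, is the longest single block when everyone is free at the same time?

Ravi free within 08:00–18:30: 08:00–12:00, 13:00–15:30.
Farrukh free within 08:00–18:30: 09:00–09:30, 12:30–13:00, 14:00–14:30, 15:30–16:00, 17:00–17:30.
Ravi ∩ Zara: 08:00–12:00, 13:30–15:30.
Ravi ∩ Zara ∩ Farrukh: 09:00–09:30, 14:00–14:30.
Ravi ∩ Zara ∩ Farrukh ∩ Isla: (none).
No common window.

0 minutes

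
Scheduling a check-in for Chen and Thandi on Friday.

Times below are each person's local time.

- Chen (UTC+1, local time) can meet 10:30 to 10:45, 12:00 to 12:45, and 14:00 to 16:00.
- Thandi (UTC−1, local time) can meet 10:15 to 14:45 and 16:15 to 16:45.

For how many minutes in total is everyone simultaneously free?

Chen → UTC: 09:30–09:45, 11:00–11:45, 13:00–15:00.
Thandi → UTC: 11:15–15:45, 17:15–17:45.
Chen ∩ Thandi: 11:15–11:45, 13:00–15:00.
Total common minutes: 30 + 120 = 150.

150 minutes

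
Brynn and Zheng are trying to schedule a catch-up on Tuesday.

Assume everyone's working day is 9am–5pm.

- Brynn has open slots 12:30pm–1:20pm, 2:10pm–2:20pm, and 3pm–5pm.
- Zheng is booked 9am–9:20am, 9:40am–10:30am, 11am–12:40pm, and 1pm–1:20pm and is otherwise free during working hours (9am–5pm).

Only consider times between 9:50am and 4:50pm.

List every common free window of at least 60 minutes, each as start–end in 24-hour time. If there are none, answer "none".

Zheng free within 09:00–17:00: 09:20–09:40, 10:30–11:00, 12:40–13:00, 13:20–17:00.
Brynn ∩ Zheng: 12:40–13:00, 14:10–14:20, 15:00–17:00.
Restricted to 09:50–16:50: 12:40–13:00, 14:10–14:20, 15:00–16:50.
Windows ≥ 60 min: 15:00–16:50.

15:00–16:50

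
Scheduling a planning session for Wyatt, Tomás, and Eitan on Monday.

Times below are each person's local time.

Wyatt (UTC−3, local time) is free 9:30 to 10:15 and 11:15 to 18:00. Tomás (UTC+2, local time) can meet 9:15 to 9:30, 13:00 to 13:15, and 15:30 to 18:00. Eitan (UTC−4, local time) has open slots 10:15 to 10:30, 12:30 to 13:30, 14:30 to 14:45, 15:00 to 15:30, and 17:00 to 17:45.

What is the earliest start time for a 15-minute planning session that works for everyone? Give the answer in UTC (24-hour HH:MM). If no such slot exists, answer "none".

14:15

Wyatt → UTC: 12:30–13:15, 14:15–21:00.
Tomás → UTC: 07:15–07:30, 11:00–11:15, 13:30–16:00.
Eitan → UTC: 14:15–14:30, 16:30–17:30, 18:30–18:45, 19:00–19:30, 21:00–21:45.
Wyatt ∩ Tomás: 14:15–16:00.
Wyatt ∩ Tomás ∩ Eitan: 14:15–14:30.
Windows ≥ 15 min: 14:15–14:30.
Earliest such window starts at 14:15.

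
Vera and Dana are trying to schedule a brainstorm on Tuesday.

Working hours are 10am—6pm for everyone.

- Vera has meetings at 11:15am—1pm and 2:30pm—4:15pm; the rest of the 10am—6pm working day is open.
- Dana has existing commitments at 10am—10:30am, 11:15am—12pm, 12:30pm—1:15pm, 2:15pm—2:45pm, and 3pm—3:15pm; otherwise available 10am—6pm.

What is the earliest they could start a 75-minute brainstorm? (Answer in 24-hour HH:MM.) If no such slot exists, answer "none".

16:15

Vera free within 10:00–18:00: 10:00–11:15, 13:00–14:30, 16:15–18:00.
Dana free within 10:00–18:00: 10:30–11:15, 12:00–12:30, 13:15–14:15, 14:45–15:00, 15:15–18:00.
Vera ∩ Dana: 10:30–11:15, 13:15–14:15, 16:15–18:00.
Windows ≥ 75 min: 16:15–18:00.
Earliest such window starts at 16:15.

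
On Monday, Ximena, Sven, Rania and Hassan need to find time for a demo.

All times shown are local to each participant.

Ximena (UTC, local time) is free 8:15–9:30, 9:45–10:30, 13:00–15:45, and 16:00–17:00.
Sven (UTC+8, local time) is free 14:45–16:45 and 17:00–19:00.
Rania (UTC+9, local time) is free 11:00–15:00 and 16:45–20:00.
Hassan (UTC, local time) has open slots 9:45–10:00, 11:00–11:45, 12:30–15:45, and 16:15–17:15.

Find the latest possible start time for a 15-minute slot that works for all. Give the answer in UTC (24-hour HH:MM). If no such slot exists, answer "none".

Ximena → UTC: 08:15–09:30, 09:45–10:30, 13:00–15:45, 16:00–17:00.
Sven → UTC: 06:45–08:45, 09:00–11:00.
Rania → UTC: 02:00–06:00, 07:45–11:00.
Hassan → UTC: 09:45–10:00, 11:00–11:45, 12:30–15:45, 16:15–17:15.
Ximena ∩ Sven: 08:15–08:45, 09:00–09:30, 09:45–10:30.
Ximena ∩ Sven ∩ Rania: 08:15–08:45, 09:00–09:30, 09:45–10:30.
Ximena ∩ Sven ∩ Rania ∩ Hassan: 09:45–10:00.
Windows ≥ 15 min: 09:45–10:00.
Latest start in the last window 09:45–10:00 is 10:00 − 15 min = 09:45.

09:45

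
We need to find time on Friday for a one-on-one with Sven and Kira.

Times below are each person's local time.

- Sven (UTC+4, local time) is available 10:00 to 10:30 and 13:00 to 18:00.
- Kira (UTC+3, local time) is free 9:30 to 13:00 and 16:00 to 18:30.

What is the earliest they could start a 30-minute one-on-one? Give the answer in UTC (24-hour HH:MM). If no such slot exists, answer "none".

Sven → UTC: 06:00–06:30, 09:00–14:00.
Kira → UTC: 06:30–10:00, 13:00–15:30.
Sven ∩ Kira: 09:00–10:00, 13:00–14:00.
Windows ≥ 30 min: 09:00–10:00, 13:00–14:00.
Earliest such window starts at 09:00.

09:00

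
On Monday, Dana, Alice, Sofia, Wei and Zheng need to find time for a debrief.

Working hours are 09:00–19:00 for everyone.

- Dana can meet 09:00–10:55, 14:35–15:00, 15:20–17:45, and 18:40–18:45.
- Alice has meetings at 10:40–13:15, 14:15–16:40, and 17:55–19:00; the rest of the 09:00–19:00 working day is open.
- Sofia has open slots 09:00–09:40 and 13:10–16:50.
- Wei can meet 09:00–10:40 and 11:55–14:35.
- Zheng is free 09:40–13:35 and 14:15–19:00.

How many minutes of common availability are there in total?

Alice free within 09:00–19:00: 09:00–10:40, 13:15–14:15, 16:40–17:55.
Dana ∩ Alice: 09:00–10:40, 16:40–17:45.
Dana ∩ Alice ∩ Sofia: 09:00–09:40, 16:40–16:50.
Dana ∩ Alice ∩ Sofia ∩ Wei: 09:00–09:40.
Dana ∩ Alice ∩ Sofia ∩ Wei ∩ Zheng: (none).
Total common minutes: 0.

0 minutes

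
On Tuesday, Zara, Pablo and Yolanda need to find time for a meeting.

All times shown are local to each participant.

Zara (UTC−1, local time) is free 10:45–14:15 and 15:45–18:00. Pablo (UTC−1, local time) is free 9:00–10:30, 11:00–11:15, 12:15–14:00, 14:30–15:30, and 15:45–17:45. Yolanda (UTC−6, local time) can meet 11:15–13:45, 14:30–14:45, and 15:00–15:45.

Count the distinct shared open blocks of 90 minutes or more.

Zara → UTC: 11:45–15:15, 16:45–19:00.
Pablo → UTC: 10:00–11:30, 12:00–12:15, 13:15–15:00, 15:30–16:30, 16:45–18:45.
Yolanda → UTC: 17:15–19:45, 20:30–20:45, 21:00–21:45.
Zara ∩ Pablo: 12:00–12:15, 13:15–15:00, 16:45–18:45.
Zara ∩ Pablo ∩ Yolanda: 17:15–18:45.
Windows ≥ 90 min: 17:15–18:45.
That's 1 window.

1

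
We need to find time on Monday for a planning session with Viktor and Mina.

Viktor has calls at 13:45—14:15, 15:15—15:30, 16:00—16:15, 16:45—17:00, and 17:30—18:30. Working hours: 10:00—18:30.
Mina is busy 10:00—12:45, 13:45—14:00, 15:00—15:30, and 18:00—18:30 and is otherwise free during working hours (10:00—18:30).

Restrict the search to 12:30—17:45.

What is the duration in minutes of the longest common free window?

Viktor free within 10:00–18:30: 10:00–13:45, 14:15–15:15, 15:30–16:00, 16:15–16:45, 17:00–17:30.
Mina free within 10:00–18:30: 12:45–13:45, 14:00–15:00, 15:30–18:00.
Viktor ∩ Mina: 12:45–13:45, 14:15–15:00, 15:30–16:00, 16:15–16:45, 17:00–17:30.
Restricted to 12:30–17:45: 12:45–13:45, 14:15–15:00, 15:30–16:00, 16:15–16:45, 17:00–17:30.
Common window lengths: 60, 45, 30, 30, 30 min; longest is 60.

60 minutes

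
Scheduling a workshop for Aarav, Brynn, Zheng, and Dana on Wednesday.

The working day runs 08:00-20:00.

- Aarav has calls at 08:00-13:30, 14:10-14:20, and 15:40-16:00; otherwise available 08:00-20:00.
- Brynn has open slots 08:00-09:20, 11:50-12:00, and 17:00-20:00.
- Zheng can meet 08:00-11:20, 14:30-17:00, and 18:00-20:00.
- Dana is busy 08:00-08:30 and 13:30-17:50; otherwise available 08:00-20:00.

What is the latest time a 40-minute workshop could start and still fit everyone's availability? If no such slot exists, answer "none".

19:20

Aarav free within 08:00–20:00: 13:30–14:10, 14:20–15:40, 16:00–20:00.
Dana free within 08:00–20:00: 08:30–13:30, 17:50–20:00.
Aarav ∩ Brynn: 17:00–20:00.
Aarav ∩ Brynn ∩ Zheng: 18:00–20:00.
Aarav ∩ Brynn ∩ Zheng ∩ Dana: 18:00–20:00.
Windows ≥ 40 min: 18:00–20:00.
Latest start in the last window 18:00–20:00 is 20:00 − 40 min = 19:20.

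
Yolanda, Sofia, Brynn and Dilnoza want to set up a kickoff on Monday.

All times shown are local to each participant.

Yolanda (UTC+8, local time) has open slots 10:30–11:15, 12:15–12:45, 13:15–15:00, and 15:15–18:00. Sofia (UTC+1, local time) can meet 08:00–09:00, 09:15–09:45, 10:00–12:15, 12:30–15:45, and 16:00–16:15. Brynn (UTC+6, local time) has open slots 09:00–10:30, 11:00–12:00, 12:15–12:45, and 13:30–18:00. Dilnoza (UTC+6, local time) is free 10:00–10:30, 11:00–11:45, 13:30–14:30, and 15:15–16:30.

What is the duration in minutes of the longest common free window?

45 minutes

Yolanda → UTC: 02:30–03:15, 04:15–04:45, 05:15–07:00, 07:15–10:00.
Sofia → UTC: 07:00–08:00, 08:15–08:45, 09:00–11:15, 11:30–14:45, 15:00–15:15.
Brynn → UTC: 03:00–04:30, 05:00–06:00, 06:15–06:45, 07:30–12:00.
Dilnoza → UTC: 04:00–04:30, 05:00–05:45, 07:30–08:30, 09:15–10:30.
Yolanda ∩ Sofia: 07:15–08:00, 08:15–08:45, 09:00–10:00.
Yolanda ∩ Sofia ∩ Brynn: 07:30–08:00, 08:15–08:45, 09:00–10:00.
Yolanda ∩ Sofia ∩ Brynn ∩ Dilnoza: 07:30–08:00, 08:15–08:30, 09:15–10:00.
Common window lengths: 30, 15, 45 min; longest is 45.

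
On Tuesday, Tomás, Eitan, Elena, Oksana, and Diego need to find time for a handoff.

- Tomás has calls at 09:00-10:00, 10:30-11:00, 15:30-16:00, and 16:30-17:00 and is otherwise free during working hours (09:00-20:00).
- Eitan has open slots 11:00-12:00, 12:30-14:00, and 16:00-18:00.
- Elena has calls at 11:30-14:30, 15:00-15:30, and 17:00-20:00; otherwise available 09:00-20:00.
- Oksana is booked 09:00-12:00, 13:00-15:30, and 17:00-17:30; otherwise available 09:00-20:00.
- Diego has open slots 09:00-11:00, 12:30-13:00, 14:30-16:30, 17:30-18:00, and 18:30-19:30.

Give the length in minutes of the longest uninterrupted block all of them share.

30 minutes

Tomás free within 09:00–20:00: 10:00–10:30, 11:00–15:30, 16:00–16:30, 17:00–20:00.
Elena free within 09:00–20:00: 09:00–11:30, 14:30–15:00, 15:30–17:00.
Oksana free within 09:00–20:00: 12:00–13:00, 15:30–17:00, 17:30–20:00.
Tomás ∩ Eitan: 11:00–12:00, 12:30–14:00, 16:00–16:30, 17:00–18:00.
Tomás ∩ Eitan ∩ Elena: 11:00–11:30, 16:00–16:30.
Tomás ∩ Eitan ∩ Elena ∩ Oksana: 16:00–16:30.
Tomás ∩ Eitan ∩ Elena ∩ Oksana ∩ Diego: 16:00–16:30.
Single common window of 30 minutes.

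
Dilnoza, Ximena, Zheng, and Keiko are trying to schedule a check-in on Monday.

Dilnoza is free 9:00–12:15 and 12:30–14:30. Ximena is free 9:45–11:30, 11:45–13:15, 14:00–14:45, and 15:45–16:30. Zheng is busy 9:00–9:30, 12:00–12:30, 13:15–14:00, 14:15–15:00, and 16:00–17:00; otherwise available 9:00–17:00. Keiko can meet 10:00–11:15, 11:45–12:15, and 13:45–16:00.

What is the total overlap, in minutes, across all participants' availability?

Zheng free within 09:00–17:00: 09:30–12:00, 12:30–13:15, 14:00–14:15, 15:00–16:00.
Dilnoza ∩ Ximena: 09:45–11:30, 11:45–12:15, 12:30–13:15, 14:00–14:30.
Dilnoza ∩ Ximena ∩ Zheng: 09:45–11:30, 11:45–12:00, 12:30–13:15, 14:00–14:15.
Dilnoza ∩ Ximena ∩ Zheng ∩ Keiko: 10:00–11:15, 11:45–12:00, 14:00–14:15.
Total common minutes: 75 + 15 + 15 = 105.

105 minutes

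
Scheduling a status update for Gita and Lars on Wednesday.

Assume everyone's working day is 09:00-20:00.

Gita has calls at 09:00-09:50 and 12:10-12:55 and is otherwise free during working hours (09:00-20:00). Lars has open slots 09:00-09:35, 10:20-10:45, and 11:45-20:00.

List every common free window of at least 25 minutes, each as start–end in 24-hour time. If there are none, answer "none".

10:20–10:45, 11:45–12:10, 12:55–20:00

Gita free within 09:00–20:00: 09:50–12:10, 12:55–20:00.
Gita ∩ Lars: 10:20–10:45, 11:45–12:10, 12:55–20:00.
Windows ≥ 25 min: 10:20–10:45, 11:45–12:10, 12:55–20:00.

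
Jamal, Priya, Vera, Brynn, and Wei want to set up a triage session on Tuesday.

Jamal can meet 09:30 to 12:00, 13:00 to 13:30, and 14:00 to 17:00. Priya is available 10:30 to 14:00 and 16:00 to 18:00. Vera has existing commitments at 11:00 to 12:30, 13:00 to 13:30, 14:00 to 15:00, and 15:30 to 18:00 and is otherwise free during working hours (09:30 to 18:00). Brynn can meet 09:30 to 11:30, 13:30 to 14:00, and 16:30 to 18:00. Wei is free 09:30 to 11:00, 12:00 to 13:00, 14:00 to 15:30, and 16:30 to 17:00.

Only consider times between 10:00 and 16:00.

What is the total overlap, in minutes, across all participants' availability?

Vera free within 09:30–18:00: 09:30–11:00, 12:30–13:00, 13:30–14:00, 15:00–15:30.
Jamal ∩ Priya: 10:30–12:00, 13:00–13:30, 16:00–17:00.
Jamal ∩ Priya ∩ Vera: 10:30–11:00.
Jamal ∩ Priya ∩ Vera ∩ Brynn: 10:30–11:00.
Jamal ∩ Priya ∩ Vera ∩ Brynn ∩ Wei: 10:30–11:00.
Restricted to 10:00–16:00: 10:30–11:00.
Total common minutes: 30.

30 minutes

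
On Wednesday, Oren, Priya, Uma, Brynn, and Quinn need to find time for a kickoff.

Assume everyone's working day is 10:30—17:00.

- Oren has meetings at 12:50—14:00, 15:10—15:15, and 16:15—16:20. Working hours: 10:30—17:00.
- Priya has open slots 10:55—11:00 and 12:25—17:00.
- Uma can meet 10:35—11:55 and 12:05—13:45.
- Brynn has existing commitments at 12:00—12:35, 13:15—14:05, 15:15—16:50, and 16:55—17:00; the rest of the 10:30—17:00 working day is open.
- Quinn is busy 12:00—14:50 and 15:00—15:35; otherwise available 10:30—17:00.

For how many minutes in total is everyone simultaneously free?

Oren free within 10:30–17:00: 10:30–12:50, 14:00–15:10, 15:15–16:15, 16:20–17:00.
Brynn free within 10:30–17:00: 10:30–12:00, 12:35–13:15, 14:05–15:15, 16:50–16:55.
Quinn free within 10:30–17:00: 10:30–12:00, 14:50–15:00, 15:35–17:00.
Oren ∩ Priya: 10:55–11:00, 12:25–12:50, 14:00–15:10, 15:15–16:15, 16:20–17:00.
Oren ∩ Priya ∩ Uma: 10:55–11:00, 12:25–12:50.
Oren ∩ Priya ∩ Uma ∩ Brynn: 10:55–11:00, 12:35–12:50.
Oren ∩ Priya ∩ Uma ∩ Brynn ∩ Quinn: 10:55–11:00.
Total common minutes: 5.

5 minutes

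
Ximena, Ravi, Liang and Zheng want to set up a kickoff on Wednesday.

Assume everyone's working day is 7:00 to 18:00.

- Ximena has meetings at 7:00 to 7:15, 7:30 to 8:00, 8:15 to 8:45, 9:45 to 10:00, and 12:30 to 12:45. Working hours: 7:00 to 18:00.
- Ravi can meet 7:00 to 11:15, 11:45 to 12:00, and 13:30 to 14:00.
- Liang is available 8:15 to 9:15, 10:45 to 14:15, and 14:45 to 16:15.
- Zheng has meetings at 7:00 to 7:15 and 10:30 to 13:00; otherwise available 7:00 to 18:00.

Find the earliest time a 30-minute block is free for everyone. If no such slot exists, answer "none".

08:45

Ximena free within 07:00–18:00: 07:15–07:30, 08:00–08:15, 08:45–09:45, 10:00–12:30, 12:45–18:00.
Zheng free within 07:00–18:00: 07:15–10:30, 13:00–18:00.
Ximena ∩ Ravi: 07:15–07:30, 08:00–08:15, 08:45–09:45, 10:00–11:15, 11:45–12:00, 13:30–14:00.
Ximena ∩ Ravi ∩ Liang: 08:45–09:15, 10:45–11:15, 11:45–12:00, 13:30–14:00.
Ximena ∩ Ravi ∩ Liang ∩ Zheng: 08:45–09:15, 13:30–14:00.
Windows ≥ 30 min: 08:45–09:15, 13:30–14:00.
Earliest such window starts at 08:45.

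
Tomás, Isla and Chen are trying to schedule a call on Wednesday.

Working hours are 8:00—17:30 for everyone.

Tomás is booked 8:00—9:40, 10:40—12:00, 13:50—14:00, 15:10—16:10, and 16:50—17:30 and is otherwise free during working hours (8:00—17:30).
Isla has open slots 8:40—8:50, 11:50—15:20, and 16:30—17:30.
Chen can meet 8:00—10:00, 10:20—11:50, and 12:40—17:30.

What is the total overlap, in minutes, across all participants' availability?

160 minutes

Tomás free within 08:00–17:30: 09:40–10:40, 12:00–13:50, 14:00–15:10, 16:10–16:50.
Tomás ∩ Isla: 12:00–13:50, 14:00–15:10, 16:30–16:50.
Tomás ∩ Isla ∩ Chen: 12:40–13:50, 14:00–15:10, 16:30–16:50.
Total common minutes: 70 + 70 + 20 = 160.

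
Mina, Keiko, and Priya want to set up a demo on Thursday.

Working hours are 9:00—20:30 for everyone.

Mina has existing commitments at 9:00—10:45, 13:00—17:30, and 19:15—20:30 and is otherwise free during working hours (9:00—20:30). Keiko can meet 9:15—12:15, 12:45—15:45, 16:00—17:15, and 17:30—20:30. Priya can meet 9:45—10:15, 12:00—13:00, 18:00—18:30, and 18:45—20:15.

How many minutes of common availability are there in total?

Mina free within 09:00–20:30: 10:45–13:00, 17:30–19:15.
Mina ∩ Keiko: 10:45–12:15, 12:45–13:00, 17:30–19:15.
Mina ∩ Keiko ∩ Priya: 12:00–12:15, 12:45–13:00, 18:00–18:30, 18:45–19:15.
Total common minutes: 15 + 15 + 30 + 30 = 90.

90 minutes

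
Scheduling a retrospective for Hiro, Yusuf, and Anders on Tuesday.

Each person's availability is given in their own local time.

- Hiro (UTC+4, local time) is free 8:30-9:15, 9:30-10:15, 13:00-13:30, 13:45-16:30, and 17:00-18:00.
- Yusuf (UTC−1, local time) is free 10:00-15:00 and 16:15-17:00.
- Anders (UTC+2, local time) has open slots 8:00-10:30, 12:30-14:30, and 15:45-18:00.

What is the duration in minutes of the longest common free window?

Hiro → UTC: 04:30–05:15, 05:30–06:15, 09:00–09:30, 09:45–12:30, 13:00–14:00.
Yusuf → UTC: 11:00–16:00, 17:15–18:00.
Anders → UTC: 06:00–08:30, 10:30–12:30, 13:45–16:00.
Hiro ∩ Yusuf: 11:00–12:30, 13:00–14:00.
Hiro ∩ Yusuf ∩ Anders: 11:00–12:30, 13:45–14:00.
Common window lengths: 90, 15 min; longest is 90.

90 minutes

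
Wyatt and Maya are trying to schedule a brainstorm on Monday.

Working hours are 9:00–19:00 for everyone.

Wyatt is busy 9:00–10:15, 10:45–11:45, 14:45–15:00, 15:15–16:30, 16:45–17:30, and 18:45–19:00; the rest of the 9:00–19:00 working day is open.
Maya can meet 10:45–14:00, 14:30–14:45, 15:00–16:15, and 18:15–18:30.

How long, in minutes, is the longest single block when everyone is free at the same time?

135 minutes

Wyatt free within 09:00–19:00: 10:15–10:45, 11:45–14:45, 15:00–15:15, 16:30–16:45, 17:30–18:45.
Wyatt ∩ Maya: 11:45–14:00, 14:30–14:45, 15:00–15:15, 18:15–18:30.
Common window lengths: 135, 15, 15, 15 min; longest is 135.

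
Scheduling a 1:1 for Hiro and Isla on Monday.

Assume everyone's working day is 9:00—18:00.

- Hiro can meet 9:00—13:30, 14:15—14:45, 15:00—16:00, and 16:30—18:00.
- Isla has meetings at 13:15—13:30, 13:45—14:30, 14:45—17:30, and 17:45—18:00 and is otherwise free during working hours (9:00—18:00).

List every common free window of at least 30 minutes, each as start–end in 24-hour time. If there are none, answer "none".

09:00–13:15

Isla free within 09:00–18:00: 09:00–13:15, 13:30–13:45, 14:30–14:45, 17:30–17:45.
Hiro ∩ Isla: 09:00–13:15, 14:30–14:45, 17:30–17:45.
Windows ≥ 30 min: 09:00–13:15.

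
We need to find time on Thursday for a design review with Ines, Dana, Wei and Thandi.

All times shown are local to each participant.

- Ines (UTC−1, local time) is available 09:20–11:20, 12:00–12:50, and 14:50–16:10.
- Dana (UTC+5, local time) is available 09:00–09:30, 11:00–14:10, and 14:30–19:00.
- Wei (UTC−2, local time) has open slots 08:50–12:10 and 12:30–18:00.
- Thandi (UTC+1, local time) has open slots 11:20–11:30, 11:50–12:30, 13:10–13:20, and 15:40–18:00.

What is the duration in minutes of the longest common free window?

Ines → UTC: 10:20–12:20, 13:00–13:50, 15:50–17:10.
Dana → UTC: 04:00–04:30, 06:00–09:10, 09:30–14:00.
Wei → UTC: 10:50–14:10, 14:30–20:00.
Thandi → UTC: 10:20–10:30, 10:50–11:30, 12:10–12:20, 14:40–17:00.
Ines ∩ Dana: 10:20–12:20, 13:00–13:50.
Ines ∩ Dana ∩ Wei: 10:50–12:20, 13:00–13:50.
Ines ∩ Dana ∩ Wei ∩ Thandi: 10:50–11:30, 12:10–12:20.
Common window lengths: 40, 10 min; longest is 40.

40 minutes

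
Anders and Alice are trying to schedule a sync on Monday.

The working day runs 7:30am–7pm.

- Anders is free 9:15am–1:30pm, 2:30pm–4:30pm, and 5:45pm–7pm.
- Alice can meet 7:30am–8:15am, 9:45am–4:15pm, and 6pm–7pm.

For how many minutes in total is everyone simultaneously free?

390 minutes

Anders ∩ Alice: 09:45–13:30, 14:30–16:15, 18:00–19:00.
Total common minutes: 225 + 105 + 60 = 390.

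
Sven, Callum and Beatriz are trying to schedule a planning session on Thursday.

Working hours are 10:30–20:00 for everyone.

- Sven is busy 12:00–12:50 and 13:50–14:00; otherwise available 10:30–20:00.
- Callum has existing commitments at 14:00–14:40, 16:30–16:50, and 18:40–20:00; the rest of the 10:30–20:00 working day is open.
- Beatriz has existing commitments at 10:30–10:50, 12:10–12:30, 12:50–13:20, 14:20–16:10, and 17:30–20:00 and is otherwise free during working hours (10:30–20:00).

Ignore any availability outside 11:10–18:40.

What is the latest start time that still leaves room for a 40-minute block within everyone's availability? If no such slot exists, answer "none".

Sven free within 10:30–20:00: 10:30–12:00, 12:50–13:50, 14:00–20:00.
Callum free within 10:30–20:00: 10:30–14:00, 14:40–16:30, 16:50–18:40.
Beatriz free within 10:30–20:00: 10:50–12:10, 12:30–12:50, 13:20–14:20, 16:10–17:30.
Sven ∩ Callum: 10:30–12:00, 12:50–13:50, 14:40–16:30, 16:50–18:40.
Sven ∩ Callum ∩ Beatriz: 10:50–12:00, 13:20–13:50, 16:10–16:30, 16:50–17:30.
Restricted to 11:10–18:40: 11:10–12:00, 13:20–13:50, 16:10–16:30, 16:50–17:30.
Windows ≥ 40 min: 11:10–12:00, 16:50–17:30.
Latest start in the last window 16:50–17:30 is 17:30 − 40 min = 16:50.

16:50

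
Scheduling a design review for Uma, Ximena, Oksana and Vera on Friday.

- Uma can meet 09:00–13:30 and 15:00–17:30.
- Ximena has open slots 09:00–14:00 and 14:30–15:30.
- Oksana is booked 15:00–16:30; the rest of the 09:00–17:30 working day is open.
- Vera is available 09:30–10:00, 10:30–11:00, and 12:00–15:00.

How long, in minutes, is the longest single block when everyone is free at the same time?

90 minutes

Oksana free within 09:00–17:30: 09:00–15:00, 16:30–17:30.
Uma ∩ Ximena: 09:00–13:30, 15:00–15:30.
Uma ∩ Ximena ∩ Oksana: 09:00–13:30.
Uma ∩ Ximena ∩ Oksana ∩ Vera: 09:30–10:00, 10:30–11:00, 12:00–13:30.
Common window lengths: 30, 30, 90 min; longest is 90.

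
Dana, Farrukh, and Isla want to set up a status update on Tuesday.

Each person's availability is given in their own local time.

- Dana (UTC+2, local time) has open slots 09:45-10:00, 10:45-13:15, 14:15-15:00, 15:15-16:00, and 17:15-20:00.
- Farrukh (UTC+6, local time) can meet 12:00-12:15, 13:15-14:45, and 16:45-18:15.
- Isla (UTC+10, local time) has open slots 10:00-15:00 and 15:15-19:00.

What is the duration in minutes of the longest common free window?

Dana → UTC: 07:45–08:00, 08:45–11:15, 12:15–13:00, 13:15–14:00, 15:15–18:00.
Farrukh → UTC: 06:00–06:15, 07:15–08:45, 10:45–12:15.
Isla → UTC: 00:00–05:00, 05:15–09:00.
Dana ∩ Farrukh: 07:45–08:00, 10:45–11:15.
Dana ∩ Farrukh ∩ Isla: 07:45–08:00.
Single common window of 15 minutes.

15 minutes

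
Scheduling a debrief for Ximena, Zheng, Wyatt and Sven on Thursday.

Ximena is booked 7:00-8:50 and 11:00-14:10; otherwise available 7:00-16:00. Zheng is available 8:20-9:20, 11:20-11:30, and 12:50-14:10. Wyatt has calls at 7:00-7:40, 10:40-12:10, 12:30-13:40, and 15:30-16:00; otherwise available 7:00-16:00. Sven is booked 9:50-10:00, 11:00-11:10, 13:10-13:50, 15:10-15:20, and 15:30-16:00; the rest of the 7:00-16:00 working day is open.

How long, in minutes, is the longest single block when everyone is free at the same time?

30 minutes

Ximena free within 07:00–16:00: 08:50–11:00, 14:10–16:00.
Wyatt free within 07:00–16:00: 07:40–10:40, 12:10–12:30, 13:40–15:30.
Sven free within 07:00–16:00: 07:00–09:50, 10:00–11:00, 11:10–13:10, 13:50–15:10, 15:20–15:30.
Ximena ∩ Zheng: 08:50–09:20.
Ximena ∩ Zheng ∩ Wyatt: 08:50–09:20.
Ximena ∩ Zheng ∩ Wyatt ∩ Sven: 08:50–09:20.
Single common window of 30 minutes.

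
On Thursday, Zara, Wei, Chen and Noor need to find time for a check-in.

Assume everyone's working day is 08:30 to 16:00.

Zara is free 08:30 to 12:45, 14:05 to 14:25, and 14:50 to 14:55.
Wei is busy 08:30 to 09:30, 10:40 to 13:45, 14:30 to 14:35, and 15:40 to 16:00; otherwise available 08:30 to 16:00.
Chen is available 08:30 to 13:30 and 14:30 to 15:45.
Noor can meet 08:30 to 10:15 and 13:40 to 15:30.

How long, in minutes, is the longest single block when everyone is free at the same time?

45 minutes

Wei free within 08:30–16:00: 09:30–10:40, 13:45–14:30, 14:35–15:40.
Zara ∩ Wei: 09:30–10:40, 14:05–14:25, 14:50–14:55.
Zara ∩ Wei ∩ Chen: 09:30–10:40, 14:50–14:55.
Zara ∩ Wei ∩ Chen ∩ Noor: 09:30–10:15, 14:50–14:55.
Common window lengths: 45, 5 min; longest is 45.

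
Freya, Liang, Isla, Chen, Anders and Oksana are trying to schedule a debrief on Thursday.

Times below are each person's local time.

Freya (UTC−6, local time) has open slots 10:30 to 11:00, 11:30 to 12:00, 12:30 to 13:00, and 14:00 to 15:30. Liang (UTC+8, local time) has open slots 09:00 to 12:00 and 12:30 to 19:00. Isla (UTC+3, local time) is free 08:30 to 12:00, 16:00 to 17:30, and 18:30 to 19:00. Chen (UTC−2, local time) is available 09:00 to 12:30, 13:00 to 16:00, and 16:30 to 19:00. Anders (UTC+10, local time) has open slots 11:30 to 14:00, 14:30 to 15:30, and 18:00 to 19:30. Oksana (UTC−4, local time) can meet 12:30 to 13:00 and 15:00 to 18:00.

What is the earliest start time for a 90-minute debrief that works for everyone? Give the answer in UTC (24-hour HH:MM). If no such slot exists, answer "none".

Freya → UTC: 16:30–17:00, 17:30–18:00, 18:30–19:00, 20:00–21:30.
Liang → UTC: 01:00–04:00, 04:30–11:00.
Isla → UTC: 05:30–09:00, 13:00–14:30, 15:30–16:00.
Chen → UTC: 11:00–14:30, 15:00–18:00, 18:30–21:00.
Anders → UTC: 01:30–04:00, 04:30–05:30, 08:00–09:30.
Oksana → UTC: 16:30–17:00, 19:00–22:00.
Freya ∩ Liang: (none).
Freya ∩ Liang ∩ Isla: (none).
Freya ∩ Liang ∩ Isla ∩ Chen: (none).
Freya ∩ Liang ∩ Isla ∩ Chen ∩ Anders: (none).
Freya ∩ Liang ∩ Isla ∩ Chen ∩ Anders ∩ Oksana: (none).
Windows ≥ 90 min: (none).

none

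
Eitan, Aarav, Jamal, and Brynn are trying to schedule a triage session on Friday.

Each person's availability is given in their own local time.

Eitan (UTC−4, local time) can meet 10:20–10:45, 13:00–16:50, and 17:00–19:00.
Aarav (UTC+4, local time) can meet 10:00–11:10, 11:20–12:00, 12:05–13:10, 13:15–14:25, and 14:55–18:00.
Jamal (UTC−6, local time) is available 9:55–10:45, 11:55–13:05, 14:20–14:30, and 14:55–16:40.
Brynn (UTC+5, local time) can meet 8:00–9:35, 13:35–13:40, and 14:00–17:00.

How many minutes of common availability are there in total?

Eitan → UTC: 14:20–14:45, 17:00–20:50, 21:00–23:00.
Aarav → UTC: 06:00–07:10, 07:20–08:00, 08:05–09:10, 09:15–10:25, 10:55–14:00.
Jamal → UTC: 15:55–16:45, 17:55–19:05, 20:20–20:30, 20:55–22:40.
Brynn → UTC: 03:00–04:35, 08:35–08:40, 09:00–12:00.
Eitan ∩ Aarav: (none).
Eitan ∩ Aarav ∩ Jamal: (none).
Eitan ∩ Aarav ∩ Jamal ∩ Brynn: (none).
Total common minutes: 0.

0 minutes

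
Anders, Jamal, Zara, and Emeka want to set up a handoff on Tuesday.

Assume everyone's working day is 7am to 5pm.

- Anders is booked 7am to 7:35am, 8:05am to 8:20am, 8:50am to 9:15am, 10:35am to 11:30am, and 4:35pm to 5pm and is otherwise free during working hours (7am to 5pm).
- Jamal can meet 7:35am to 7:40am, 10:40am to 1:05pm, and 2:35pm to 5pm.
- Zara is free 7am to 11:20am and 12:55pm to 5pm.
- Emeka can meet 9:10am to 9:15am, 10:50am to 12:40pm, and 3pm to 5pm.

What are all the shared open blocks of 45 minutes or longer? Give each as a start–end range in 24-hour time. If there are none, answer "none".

Anders free within 07:00–17:00: 07:35–08:05, 08:20–08:50, 09:15–10:35, 11:30–16:35.
Anders ∩ Jamal: 07:35–07:40, 11:30–13:05, 14:35–16:35.
Anders ∩ Jamal ∩ Zara: 07:35–07:40, 12:55–13:05, 14:35–16:35.
Anders ∩ Jamal ∩ Zara ∩ Emeka: 15:00–16:35.
Windows ≥ 45 min: 15:00–16:35.

15:00–16:35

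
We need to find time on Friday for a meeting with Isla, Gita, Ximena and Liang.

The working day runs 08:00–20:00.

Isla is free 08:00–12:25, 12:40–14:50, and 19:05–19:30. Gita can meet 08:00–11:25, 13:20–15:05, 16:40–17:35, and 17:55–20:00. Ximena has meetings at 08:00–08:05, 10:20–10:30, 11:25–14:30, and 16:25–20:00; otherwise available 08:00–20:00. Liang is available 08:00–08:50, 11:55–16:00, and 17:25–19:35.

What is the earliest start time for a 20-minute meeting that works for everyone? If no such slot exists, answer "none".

Ximena free within 08:00–20:00: 08:05–10:20, 10:30–11:25, 14:30–16:25.
Isla ∩ Gita: 08:00–11:25, 13:20–14:50, 19:05–19:30.
Isla ∩ Gita ∩ Ximena: 08:05–10:20, 10:30–11:25, 14:30–14:50.
Isla ∩ Gita ∩ Ximena ∩ Liang: 08:05–08:50, 14:30–14:50.
Windows ≥ 20 min: 08:05–08:50, 14:30–14:50.
Earliest such window starts at 08:05.

08:05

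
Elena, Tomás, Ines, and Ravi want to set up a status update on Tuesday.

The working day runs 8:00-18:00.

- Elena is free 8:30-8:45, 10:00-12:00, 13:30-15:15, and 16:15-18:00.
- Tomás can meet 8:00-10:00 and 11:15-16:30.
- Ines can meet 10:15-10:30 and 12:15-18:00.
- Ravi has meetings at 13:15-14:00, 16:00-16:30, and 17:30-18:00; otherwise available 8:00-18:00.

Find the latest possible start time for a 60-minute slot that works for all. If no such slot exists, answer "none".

14:15

Ravi free within 08:00–18:00: 08:00–13:15, 14:00–16:00, 16:30–17:30.
Elena ∩ Tomás: 08:30–08:45, 11:15–12:00, 13:30–15:15, 16:15–16:30.
Elena ∩ Tomás ∩ Ines: 13:30–15:15, 16:15–16:30.
Elena ∩ Tomás ∩ Ines ∩ Ravi: 14:00–15:15.
Windows ≥ 60 min: 14:00–15:15.
Latest start in the last window 14:00–15:15 is 15:15 − 60 min = 14:15.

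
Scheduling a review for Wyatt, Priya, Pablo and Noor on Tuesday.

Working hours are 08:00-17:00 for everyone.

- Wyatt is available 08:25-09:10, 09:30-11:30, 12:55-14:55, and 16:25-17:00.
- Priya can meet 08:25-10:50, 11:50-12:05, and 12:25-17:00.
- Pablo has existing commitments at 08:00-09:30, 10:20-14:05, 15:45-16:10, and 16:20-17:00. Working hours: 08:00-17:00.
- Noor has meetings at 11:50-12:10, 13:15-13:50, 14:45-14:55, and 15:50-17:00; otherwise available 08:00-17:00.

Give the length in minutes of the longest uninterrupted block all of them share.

50 minutes

Pablo free within 08:00–17:00: 09:30–10:20, 14:05–15:45, 16:10–16:20.
Noor free within 08:00–17:00: 08:00–11:50, 12:10–13:15, 13:50–14:45, 14:55–15:50.
Wyatt ∩ Priya: 08:25–09:10, 09:30–10:50, 12:55–14:55, 16:25–17:00.
Wyatt ∩ Priya ∩ Pablo: 09:30–10:20, 14:05–14:55.
Wyatt ∩ Priya ∩ Pablo ∩ Noor: 09:30–10:20, 14:05–14:45.
Common window lengths: 50, 40 min; longest is 50.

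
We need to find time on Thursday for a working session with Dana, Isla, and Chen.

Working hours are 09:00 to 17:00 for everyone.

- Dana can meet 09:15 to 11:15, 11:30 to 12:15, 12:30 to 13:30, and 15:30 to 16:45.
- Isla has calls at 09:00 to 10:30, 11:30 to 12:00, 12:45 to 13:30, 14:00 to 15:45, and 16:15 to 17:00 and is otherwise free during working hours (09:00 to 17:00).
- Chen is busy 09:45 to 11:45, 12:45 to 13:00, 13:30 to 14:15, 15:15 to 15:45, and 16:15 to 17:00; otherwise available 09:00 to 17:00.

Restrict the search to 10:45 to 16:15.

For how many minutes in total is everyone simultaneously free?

Isla free within 09:00–17:00: 10:30–11:30, 12:00–12:45, 13:30–14:00, 15:45–16:15.
Chen free within 09:00–17:00: 09:00–09:45, 11:45–12:45, 13:00–13:30, 14:15–15:15, 15:45–16:15.
Dana ∩ Isla: 10:30–11:15, 12:00–12:15, 12:30–12:45, 15:45–16:15.
Dana ∩ Isla ∩ Chen: 12:00–12:15, 12:30–12:45, 15:45–16:15.
Restricted to 10:45–16:15: 12:00–12:15, 12:30–12:45, 15:45–16:15.
Total common minutes: 15 + 15 + 30 = 60.

60 minutes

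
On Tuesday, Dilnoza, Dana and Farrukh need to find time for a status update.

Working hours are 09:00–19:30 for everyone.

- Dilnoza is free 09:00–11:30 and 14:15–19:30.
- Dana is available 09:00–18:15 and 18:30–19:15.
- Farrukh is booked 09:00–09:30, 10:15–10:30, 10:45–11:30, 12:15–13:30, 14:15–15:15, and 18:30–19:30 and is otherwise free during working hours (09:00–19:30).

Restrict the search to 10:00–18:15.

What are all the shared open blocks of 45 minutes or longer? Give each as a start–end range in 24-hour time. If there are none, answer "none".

Farrukh free within 09:00–19:30: 09:30–10:15, 10:30–10:45, 11:30–12:15, 13:30–14:15, 15:15–18:30.
Dilnoza ∩ Dana: 09:00–11:30, 14:15–18:15, 18:30–19:15.
Dilnoza ∩ Dana ∩ Farrukh: 09:30–10:15, 10:30–10:45, 15:15–18:15.
Restricted to 10:00–18:15: 10:00–10:15, 10:30–10:45, 15:15–18:15.
Windows ≥ 45 min: 15:15–18:15.

15:15–18:15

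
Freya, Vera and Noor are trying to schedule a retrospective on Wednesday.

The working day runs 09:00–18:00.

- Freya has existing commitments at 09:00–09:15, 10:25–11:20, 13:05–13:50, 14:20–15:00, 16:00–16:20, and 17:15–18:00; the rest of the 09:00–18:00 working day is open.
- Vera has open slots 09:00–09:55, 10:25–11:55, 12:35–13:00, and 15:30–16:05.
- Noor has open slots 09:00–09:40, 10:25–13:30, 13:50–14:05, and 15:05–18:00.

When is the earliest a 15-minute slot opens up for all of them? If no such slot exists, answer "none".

09:15

Freya free within 09:00–18:00: 09:15–10:25, 11:20–13:05, 13:50–14:20, 15:00–16:00, 16:20–17:15.
Freya ∩ Vera: 09:15–09:55, 11:20–11:55, 12:35–13:00, 15:30–16:00.
Freya ∩ Vera ∩ Noor: 09:15–09:40, 11:20–11:55, 12:35–13:00, 15:30–16:00.
Windows ≥ 15 min: 09:15–09:40, 11:20–11:55, 12:35–13:00, 15:30–16:00.
Earliest such window starts at 09:15.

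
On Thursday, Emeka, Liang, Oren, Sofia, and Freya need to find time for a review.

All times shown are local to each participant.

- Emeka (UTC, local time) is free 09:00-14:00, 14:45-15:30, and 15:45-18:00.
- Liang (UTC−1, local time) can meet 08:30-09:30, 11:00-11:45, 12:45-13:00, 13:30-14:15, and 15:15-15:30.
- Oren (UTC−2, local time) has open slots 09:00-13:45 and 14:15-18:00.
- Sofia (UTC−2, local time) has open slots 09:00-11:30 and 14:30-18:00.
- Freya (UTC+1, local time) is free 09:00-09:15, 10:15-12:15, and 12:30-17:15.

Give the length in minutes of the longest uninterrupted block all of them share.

Emeka → UTC: 09:00–14:00, 14:45–15:30, 15:45–18:00.
Liang → UTC: 09:30–10:30, 12:00–12:45, 13:45–14:00, 14:30–15:15, 16:15–16:30.
Oren → UTC: 11:00–15:45, 16:15–20:00.
Sofia → UTC: 11:00–13:30, 16:30–20:00.
Freya → UTC: 08:00–08:15, 09:15–11:15, 11:30–16:15.
Emeka ∩ Liang: 09:30–10:30, 12:00–12:45, 13:45–14:00, 14:45–15:15, 16:15–16:30.
Emeka ∩ Liang ∩ Oren: 12:00–12:45, 13:45–14:00, 14:45–15:15, 16:15–16:30.
Emeka ∩ Liang ∩ Oren ∩ Sofia: 12:00–12:45.
Emeka ∩ Liang ∩ Oren ∩ Sofia ∩ Freya: 12:00–12:45.
Single common window of 45 minutes.

45 minutes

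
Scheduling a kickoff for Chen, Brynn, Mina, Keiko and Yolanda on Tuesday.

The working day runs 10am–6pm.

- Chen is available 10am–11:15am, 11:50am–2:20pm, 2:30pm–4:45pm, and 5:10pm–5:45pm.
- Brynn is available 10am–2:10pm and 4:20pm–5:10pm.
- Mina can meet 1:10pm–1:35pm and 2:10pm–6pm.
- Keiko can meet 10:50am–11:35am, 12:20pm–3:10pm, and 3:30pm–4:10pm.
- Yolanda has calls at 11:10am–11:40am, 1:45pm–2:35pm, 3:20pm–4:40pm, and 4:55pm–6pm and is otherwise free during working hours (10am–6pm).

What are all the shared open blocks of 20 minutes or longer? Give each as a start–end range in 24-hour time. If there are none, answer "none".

Yolanda free within 10:00–18:00: 10:00–11:10, 11:40–13:45, 14:35–15:20, 16:40–16:55.
Chen ∩ Brynn: 10:00–11:15, 11:50–14:10, 16:20–16:45.
Chen ∩ Brynn ∩ Mina: 13:10–13:35, 16:20–16:45.
Chen ∩ Brynn ∩ Mina ∩ Keiko: 13:10–13:35.
Chen ∩ Brynn ∩ Mina ∩ Keiko ∩ Yolanda: 13:10–13:35.
Windows ≥ 20 min: 13:10–13:35.

13:10–13:35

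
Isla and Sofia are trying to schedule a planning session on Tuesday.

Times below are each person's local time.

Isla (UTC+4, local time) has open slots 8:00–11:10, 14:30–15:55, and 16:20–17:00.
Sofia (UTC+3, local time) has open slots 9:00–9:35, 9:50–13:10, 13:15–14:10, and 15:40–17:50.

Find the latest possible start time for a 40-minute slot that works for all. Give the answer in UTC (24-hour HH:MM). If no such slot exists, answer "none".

Isla → UTC: 04:00–07:10, 10:30–11:55, 12:20–13:00.
Sofia → UTC: 06:00–06:35, 06:50–10:10, 10:15–11:10, 12:40–14:50.
Isla ∩ Sofia: 06:00–06:35, 06:50–07:10, 10:30–11:10, 12:40–13:00.
Windows ≥ 40 min: 10:30–11:10.
Latest start in the last window 10:30–11:10 is 11:10 − 40 min = 10:30.

10:30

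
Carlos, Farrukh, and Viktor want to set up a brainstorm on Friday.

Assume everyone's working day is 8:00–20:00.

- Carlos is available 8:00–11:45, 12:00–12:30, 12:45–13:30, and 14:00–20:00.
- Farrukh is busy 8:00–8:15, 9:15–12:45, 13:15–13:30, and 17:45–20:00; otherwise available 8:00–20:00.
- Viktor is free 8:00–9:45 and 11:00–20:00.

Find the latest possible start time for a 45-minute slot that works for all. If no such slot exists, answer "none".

Farrukh free within 08:00–20:00: 08:15–09:15, 12:45–13:15, 13:30–17:45.
Carlos ∩ Farrukh: 08:15–09:15, 12:45–13:15, 14:00–17:45.
Carlos ∩ Farrukh ∩ Viktor: 08:15–09:15, 12:45–13:15, 14:00–17:45.
Windows ≥ 45 min: 08:15–09:15, 14:00–17:45.
Latest start in the last window 14:00–17:45 is 17:45 − 45 min = 17:00.

17:00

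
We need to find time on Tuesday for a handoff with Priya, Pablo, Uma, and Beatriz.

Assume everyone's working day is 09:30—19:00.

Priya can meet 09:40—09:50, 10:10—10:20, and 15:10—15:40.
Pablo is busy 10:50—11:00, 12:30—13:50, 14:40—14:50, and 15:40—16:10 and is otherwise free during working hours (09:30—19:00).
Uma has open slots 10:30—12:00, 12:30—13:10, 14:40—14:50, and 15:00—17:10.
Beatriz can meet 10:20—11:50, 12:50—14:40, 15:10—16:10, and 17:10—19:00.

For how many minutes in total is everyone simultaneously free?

Pablo free within 09:30–19:00: 09:30–10:50, 11:00–12:30, 13:50–14:40, 14:50–15:40, 16:10–19:00.
Priya ∩ Pablo: 09:40–09:50, 10:10–10:20, 15:10–15:40.
Priya ∩ Pablo ∩ Uma: 15:10–15:40.
Priya ∩ Pablo ∩ Uma ∩ Beatriz: 15:10–15:40.
Total common minutes: 30.

30 minutes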